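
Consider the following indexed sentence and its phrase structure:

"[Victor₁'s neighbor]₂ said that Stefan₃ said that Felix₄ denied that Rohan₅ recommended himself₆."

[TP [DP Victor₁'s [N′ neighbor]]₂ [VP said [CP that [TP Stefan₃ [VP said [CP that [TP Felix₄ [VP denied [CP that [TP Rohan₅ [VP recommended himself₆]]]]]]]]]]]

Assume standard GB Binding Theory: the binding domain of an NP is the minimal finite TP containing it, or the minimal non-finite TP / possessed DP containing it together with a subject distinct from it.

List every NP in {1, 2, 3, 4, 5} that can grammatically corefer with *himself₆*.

*himself* is an anaphor, so Principle A applies: it must be bound in its binding domain.
Binding domain of *himself₆*: the embedded TP, whose subject is Rohan₅.
*Victor₁* does not c-command the anaphor → cannot bind it.
*[Victor₁'s neighbor]₂* c-commands the anaphor but is outside its binding domain → cannot satisfy Principle A.
*Stefan₃* c-commands the anaphor but is outside its binding domain → cannot satisfy Principle A.
*Felix₄* c-commands the anaphor but is outside its binding domain → cannot satisfy Principle A.
*Rohan₅* c-commands the anaphor within its binding domain → licit binder.

{5}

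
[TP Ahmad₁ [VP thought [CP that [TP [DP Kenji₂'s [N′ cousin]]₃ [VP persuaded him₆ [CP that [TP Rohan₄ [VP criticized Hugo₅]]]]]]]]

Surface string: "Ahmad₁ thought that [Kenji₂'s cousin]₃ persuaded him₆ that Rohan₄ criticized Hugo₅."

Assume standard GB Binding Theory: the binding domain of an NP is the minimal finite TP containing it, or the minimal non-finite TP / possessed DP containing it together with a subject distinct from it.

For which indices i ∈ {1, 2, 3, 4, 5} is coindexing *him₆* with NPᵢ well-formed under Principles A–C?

*him* is a pronoun, so Principle B applies: it must be free in its binding domain.
Binding domain of *him₆*: the embedded TP, whose subject is [Kenji₂'s cousin]₃.
*Ahmad₁* c-commands the pronoun but from outside its binding domain, and is not c-commanded by it → coindexation permitted.
*Kenji₂* and the pronoun do not c-command one another → neither Principle B nor Principle C is at stake; coindexation permitted.
*[Kenji₂'s cousin]₃* c-commands the pronoun within its binding domain → coindexation would violate Principle B.
*Rohan₄*: the pronoun c-commands this R-expression → coindexation would violate Principle C on *Rohan₄*.
*Hugo₅*: the pronoun c-commands this R-expression → coindexation would violate Principle C on *Hugo₅*.

{1, 2}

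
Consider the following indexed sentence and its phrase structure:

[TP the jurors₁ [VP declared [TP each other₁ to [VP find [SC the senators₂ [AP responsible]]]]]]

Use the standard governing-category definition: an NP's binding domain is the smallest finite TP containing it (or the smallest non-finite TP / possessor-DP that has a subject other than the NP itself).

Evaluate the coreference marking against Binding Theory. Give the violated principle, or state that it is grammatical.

grammatical

The two coindexed NPs are *the jurors₁* and *each other₁*.
*each other₁* is an anaphor; its binding domain is the matrix TP, whose subject is the jurors₁. *the jurors₁* c-commands it within that domain and shares its index, so Principle A is satisfied.
*the jurors₁* is an R-expression; *each other₁* does not c-command it, and no other NP shares its index, so Principle C is satisfied.
All principles are respected.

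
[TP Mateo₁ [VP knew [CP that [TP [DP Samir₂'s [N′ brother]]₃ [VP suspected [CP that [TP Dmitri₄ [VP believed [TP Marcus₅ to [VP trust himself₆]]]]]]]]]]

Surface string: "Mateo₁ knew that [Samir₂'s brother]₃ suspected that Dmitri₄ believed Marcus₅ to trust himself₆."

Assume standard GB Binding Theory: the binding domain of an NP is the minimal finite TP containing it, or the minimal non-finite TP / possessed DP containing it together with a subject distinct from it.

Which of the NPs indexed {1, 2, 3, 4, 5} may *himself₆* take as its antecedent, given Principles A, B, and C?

*himself* is an anaphor, so Principle A applies: it must be bound in its binding domain.
Binding domain of *himself₆*: the embedded TP, whose subject is Marcus₅.
*Mateo₁* c-commands the anaphor but is outside its binding domain → cannot satisfy Principle A.
*Samir₂* does not c-command the anaphor → cannot bind it.
*[Samir₂'s brother]₃* c-commands the anaphor but is outside its binding domain → cannot satisfy Principle A.
*Dmitri₄* c-commands the anaphor but is outside its binding domain → cannot satisfy Principle A.
*Marcus₅* c-commands the anaphor within its binding domain → licit binder.

{5}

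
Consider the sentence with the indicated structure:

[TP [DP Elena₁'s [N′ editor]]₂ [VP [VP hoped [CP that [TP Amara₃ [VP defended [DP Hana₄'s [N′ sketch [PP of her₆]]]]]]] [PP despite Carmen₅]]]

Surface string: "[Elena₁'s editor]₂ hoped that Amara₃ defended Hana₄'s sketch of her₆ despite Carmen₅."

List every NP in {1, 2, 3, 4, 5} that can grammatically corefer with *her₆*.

{1, 2, 3, 5}

*her* is a pronoun, so Principle B applies: it must be free in its binding domain.
Binding domain of *her₆*: the possessed DP, whose subject is Hana₄.
*Elena₁* and the pronoun do not c-command one another → neither Principle B nor Principle C is at stake; coindexation permitted.
*[Elena₁'s editor]₂* c-commands the pronoun but from outside its binding domain, and is not c-commanded by it → coindexation permitted.
*Amara₃* c-commands the pronoun but from outside its binding domain, and is not c-commanded by it → coindexation permitted.
*Hana₄* c-commands the pronoun within its binding domain → coindexation would violate Principle B.
*Carmen₅* and the pronoun do not c-command one another → neither Principle B nor Principle C is at stake; coindexation permitted.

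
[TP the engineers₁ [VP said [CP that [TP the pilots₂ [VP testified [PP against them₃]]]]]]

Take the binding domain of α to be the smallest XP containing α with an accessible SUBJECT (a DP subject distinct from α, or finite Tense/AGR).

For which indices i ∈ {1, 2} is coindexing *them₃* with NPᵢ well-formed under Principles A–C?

*them* is a pronoun, so Principle B applies: it must be free in its binding domain.
Binding domain of *them₃*: the embedded TP, whose subject is the pilots₂.
*the engineers₁* c-commands the pronoun but from outside its binding domain, and is not c-commanded by it → coindexation permitted.
*the pilots₂* c-commands the pronoun within its binding domain → coindexation would violate Principle B.

{1}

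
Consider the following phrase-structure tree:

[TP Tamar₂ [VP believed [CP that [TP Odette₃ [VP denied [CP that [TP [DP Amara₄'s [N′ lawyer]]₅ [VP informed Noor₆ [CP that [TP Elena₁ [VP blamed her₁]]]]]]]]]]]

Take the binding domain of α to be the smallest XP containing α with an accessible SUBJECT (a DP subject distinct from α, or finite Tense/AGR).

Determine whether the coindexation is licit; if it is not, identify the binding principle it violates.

Principle B

The two coindexed NPs are *Elena₁* and *her₁*.
*her₁* is a pronoun. Its binding domain is the embedded TP, whose subject is Elena₁.
*Elena₁* c-commands it within that domain and carries the same index.
The pronoun is locally bound → Principle B violation.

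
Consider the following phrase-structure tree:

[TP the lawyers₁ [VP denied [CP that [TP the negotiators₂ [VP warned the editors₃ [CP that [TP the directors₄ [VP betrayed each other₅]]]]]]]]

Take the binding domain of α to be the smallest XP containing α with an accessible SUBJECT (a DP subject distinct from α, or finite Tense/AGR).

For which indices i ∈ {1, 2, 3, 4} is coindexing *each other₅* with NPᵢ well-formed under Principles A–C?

{4}

*each other* is an anaphor, so Principle A applies: it must be bound in its binding domain.
Binding domain of *each other₅*: the embedded TP, whose subject is the directors₄.
*the lawyers₁* c-commands the anaphor but is outside its binding domain → cannot satisfy Principle A.
*the negotiators₂* c-commands the anaphor but is outside its binding domain → cannot satisfy Principle A.
*the editors₃* c-commands the anaphor but is outside its binding domain → cannot satisfy Principle A.
*the directors₄* c-commands the anaphor within its binding domain → licit binder.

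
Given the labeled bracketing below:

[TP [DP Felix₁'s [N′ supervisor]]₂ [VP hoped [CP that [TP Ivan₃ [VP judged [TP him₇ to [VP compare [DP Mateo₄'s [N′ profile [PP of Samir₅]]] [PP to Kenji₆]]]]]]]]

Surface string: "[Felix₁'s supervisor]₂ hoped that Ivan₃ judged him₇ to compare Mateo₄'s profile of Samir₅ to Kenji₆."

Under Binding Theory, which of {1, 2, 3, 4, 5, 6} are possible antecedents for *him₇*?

{1, 2}

*him* is a pronoun, so Principle B applies: it must be free in its binding domain.
Binding domain of *him₇*: the embedded TP, whose subject is Ivan₃.
*Felix₁* and the pronoun do not c-command one another → neither Principle B nor Principle C is at stake; coindexation permitted.
*[Felix₁'s supervisor]₂* c-commands the pronoun but from outside its binding domain, and is not c-commanded by it → coindexation permitted.
*Ivan₃* c-commands the pronoun within its binding domain → coindexation would violate Principle B.
*Mateo₄*: the pronoun c-commands this R-expression → coindexation would violate Principle C on *Mateo₄*.
*Samir₅*: the pronoun c-commands this R-expression → coindexation would violate Principle C on *Samir₅*.
*Kenji₆*: the pronoun c-commands this R-expression → coindexation would violate Principle C on *Kenji₆*.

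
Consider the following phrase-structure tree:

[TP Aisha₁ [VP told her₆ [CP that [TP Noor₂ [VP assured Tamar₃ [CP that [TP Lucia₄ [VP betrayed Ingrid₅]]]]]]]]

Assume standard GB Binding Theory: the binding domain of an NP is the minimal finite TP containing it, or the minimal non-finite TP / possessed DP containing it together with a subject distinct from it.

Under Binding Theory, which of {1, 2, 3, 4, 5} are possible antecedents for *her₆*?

none

*her* is a pronoun, so Principle B applies: it must be free in its binding domain.
Binding domain of *her₆*: the matrix TP, whose subject is Aisha₁.
*Aisha₁* c-commands the pronoun within its binding domain → coindexation would violate Principle B.
*Noor₂*: the pronoun c-commands this R-expression → coindexation would violate Principle C on *Noor₂*.
*Tamar₃*: the pronoun c-commands this R-expression → coindexation would violate Principle C on *Tamar₃*.
*Lucia₄*: the pronoun c-commands this R-expression → coindexation would violate Principle C on *Lucia₄*.
*Ingrid₅*: the pronoun c-commands this R-expression → coindexation would violate Principle C on *Ingrid₅*.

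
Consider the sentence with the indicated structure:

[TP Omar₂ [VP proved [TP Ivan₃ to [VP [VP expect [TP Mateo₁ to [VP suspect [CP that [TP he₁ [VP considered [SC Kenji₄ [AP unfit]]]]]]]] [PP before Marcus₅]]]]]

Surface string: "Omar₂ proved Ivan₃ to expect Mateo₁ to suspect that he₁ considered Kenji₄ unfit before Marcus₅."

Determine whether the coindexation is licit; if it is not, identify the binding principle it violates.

grammatical

The two coindexed NPs are *Mateo₁* and *he₁*.
*he₁* is a pronoun; nothing c-commands it within its binding domain (the embedded TP.), so Principle B holds trivially.
*Mateo₁* is an R-expression; *he₁* does not c-command it, and no other NP shares its index, so Principle C is satisfied.
All principles are respected.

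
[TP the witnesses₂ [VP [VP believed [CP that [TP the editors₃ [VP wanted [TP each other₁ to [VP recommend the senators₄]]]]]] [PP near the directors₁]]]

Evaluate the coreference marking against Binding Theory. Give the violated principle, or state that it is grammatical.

Principle A

The two coindexed NPs are *the directors₁* and *each other₁*.
*each other₁* is an anaphor. Principle A requires it to be bound within its binding domain — the embedded TP, whose subject is the editors₃.
Within that domain it is c-commanded by *the editors₃*, which does not share its index.
*the directors₁* does not c-command the anaphor at all.
The anaphor is unbound in its domain → Principle A violation.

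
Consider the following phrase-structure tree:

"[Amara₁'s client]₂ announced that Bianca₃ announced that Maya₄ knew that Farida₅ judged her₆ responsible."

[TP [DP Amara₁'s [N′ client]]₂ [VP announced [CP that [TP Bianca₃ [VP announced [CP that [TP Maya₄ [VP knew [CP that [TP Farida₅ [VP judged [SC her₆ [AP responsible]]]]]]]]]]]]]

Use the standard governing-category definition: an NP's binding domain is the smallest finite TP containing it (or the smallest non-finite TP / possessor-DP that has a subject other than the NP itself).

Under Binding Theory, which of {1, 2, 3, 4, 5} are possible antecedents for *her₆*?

*her* is a pronoun, so Principle B applies: it must be free in its binding domain.
Binding domain of *her₆*: the embedded TP, whose subject is Farida₅.
*Amara₁* and the pronoun do not c-command one another → neither Principle B nor Principle C is at stake; coindexation permitted.
*[Amara₁'s client]₂* c-commands the pronoun but from outside its binding domain, and is not c-commanded by it → coindexation permitted.
*Bianca₃* c-commands the pronoun but from outside its binding domain, and is not c-commanded by it → coindexation permitted.
*Maya₄* c-commands the pronoun but from outside its binding domain, and is not c-commanded by it → coindexation permitted.
*Farida₅* c-commands the pronoun within its binding domain → coindexation would violate Principle B.

{1, 2, 3, 4}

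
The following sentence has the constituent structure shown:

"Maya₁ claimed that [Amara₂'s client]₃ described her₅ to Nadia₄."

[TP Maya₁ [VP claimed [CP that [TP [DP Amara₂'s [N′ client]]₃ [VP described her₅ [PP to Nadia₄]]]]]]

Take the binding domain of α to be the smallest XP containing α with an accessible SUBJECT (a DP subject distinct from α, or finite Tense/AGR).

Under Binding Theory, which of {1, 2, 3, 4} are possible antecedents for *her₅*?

*her* is a pronoun, so Principle B applies: it must be free in its binding domain.
Binding domain of *her₅*: the embedded TP, whose subject is [Amara₂'s client]₃.
*Maya₁* c-commands the pronoun but from outside its binding domain, and is not c-commanded by it → coindexation permitted.
*Amara₂* and the pronoun do not c-command one another → neither Principle B nor Principle C is at stake; coindexation permitted.
*[Amara₂'s client]₃* c-commands the pronoun within its binding domain → coindexation would violate Principle B.
*Nadia₄*: the pronoun c-commands this R-expression → coindexation would violate Principle C on *Nadia₄*.

{1, 2}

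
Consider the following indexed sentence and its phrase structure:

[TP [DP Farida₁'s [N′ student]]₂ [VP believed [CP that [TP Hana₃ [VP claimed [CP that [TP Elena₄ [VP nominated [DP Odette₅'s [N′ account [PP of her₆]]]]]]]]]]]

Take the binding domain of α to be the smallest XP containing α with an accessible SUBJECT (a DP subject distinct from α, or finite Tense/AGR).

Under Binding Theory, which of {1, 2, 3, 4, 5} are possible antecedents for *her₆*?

*her* is a pronoun, so Principle B applies: it must be free in its binding domain.
Binding domain of *her₆*: the possessed DP, whose subject is Odette₅.
*Farida₁* and the pronoun do not c-command one another → neither Principle B nor Principle C is at stake; coindexation permitted.
*[Farida₁'s student]₂* c-commands the pronoun but from outside its binding domain, and is not c-commanded by it → coindexation permitted.
*Hana₃* c-commands the pronoun but from outside its binding domain, and is not c-commanded by it → coindexation permitted.
*Elena₄* c-commands the pronoun but from outside its binding domain, and is not c-commanded by it → coindexation permitted.
*Odette₅* c-commands the pronoun within its binding domain → coindexation would violate Principle B.

{1, 2, 3, 4}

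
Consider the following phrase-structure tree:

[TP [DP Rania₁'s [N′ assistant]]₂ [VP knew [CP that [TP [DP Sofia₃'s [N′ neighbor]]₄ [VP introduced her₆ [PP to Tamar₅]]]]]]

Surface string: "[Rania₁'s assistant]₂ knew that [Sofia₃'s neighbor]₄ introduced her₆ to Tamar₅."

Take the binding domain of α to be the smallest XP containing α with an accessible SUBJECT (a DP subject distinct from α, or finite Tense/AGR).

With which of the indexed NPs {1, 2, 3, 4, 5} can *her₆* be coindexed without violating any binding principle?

*her* is a pronoun, so Principle B applies: it must be free in its binding domain.
Binding domain of *her₆*: the embedded TP, whose subject is [Sofia₃'s neighbor]₄.
*Rania₁* and the pronoun do not c-command one another → neither Principle B nor Principle C is at stake; coindexation permitted.
*[Rania₁'s assistant]₂* c-commands the pronoun but from outside its binding domain, and is not c-commanded by it → coindexation permitted.
*Sofia₃* and the pronoun do not c-command one another → neither Principle B nor Principle C is at stake; coindexation permitted.
*[Sofia₃'s neighbor]₄* c-commands the pronoun within its binding domain → coindexation would violate Principle B.
*Tamar₅*: the pronoun c-commands this R-expression → coindexation would violate Principle C on *Tamar₅*.

{1, 2, 3}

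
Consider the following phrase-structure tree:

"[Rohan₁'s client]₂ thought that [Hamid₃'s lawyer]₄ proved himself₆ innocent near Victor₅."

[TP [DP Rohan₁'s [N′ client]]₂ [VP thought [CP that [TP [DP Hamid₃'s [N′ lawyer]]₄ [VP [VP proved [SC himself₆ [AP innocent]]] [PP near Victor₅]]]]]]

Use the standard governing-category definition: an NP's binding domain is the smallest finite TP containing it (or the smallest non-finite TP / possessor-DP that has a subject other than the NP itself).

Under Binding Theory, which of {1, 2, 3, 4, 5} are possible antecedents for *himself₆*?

*himself* is an anaphor, so Principle A applies: it must be bound in its binding domain.
Binding domain of *himself₆*: the embedded TP, whose subject is [Hamid₃'s lawyer]₄.
*Rohan₁* does not c-command the anaphor → cannot bind it.
*[Rohan₁'s client]₂* c-commands the anaphor but is outside its binding domain → cannot satisfy Principle A.
*Hamid₃* does not c-command the anaphor → cannot bind it.
*[Hamid₃'s lawyer]₄* c-commands the anaphor within its binding domain → licit binder.
*Victor₅* does not c-command the anaphor → cannot bind it.

{4}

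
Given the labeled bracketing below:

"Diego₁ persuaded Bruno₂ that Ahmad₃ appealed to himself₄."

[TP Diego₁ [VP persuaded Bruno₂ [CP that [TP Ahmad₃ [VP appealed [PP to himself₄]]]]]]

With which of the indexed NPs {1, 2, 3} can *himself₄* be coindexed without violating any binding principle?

*himself* is an anaphor, so Principle A applies: it must be bound in its binding domain.
Binding domain of *himself₄*: the embedded TP, whose subject is Ahmad₃.
*Diego₁* c-commands the anaphor but is outside its binding domain → cannot satisfy Principle A.
*Bruno₂* c-commands the anaphor but is outside its binding domain → cannot satisfy Principle A.
*Ahmad₃* c-commands the anaphor within its binding domain → licit binder.

{3}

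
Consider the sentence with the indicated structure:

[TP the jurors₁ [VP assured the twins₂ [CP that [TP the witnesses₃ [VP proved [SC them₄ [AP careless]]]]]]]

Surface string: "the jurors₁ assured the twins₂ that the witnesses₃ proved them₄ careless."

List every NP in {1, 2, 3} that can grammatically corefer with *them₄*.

{1, 2}

*them* is a pronoun, so Principle B applies: it must be free in its binding domain.
Binding domain of *them₄*: the embedded TP, whose subject is the witnesses₃.
*the jurors₁* c-commands the pronoun but from outside its binding domain, and is not c-commanded by it → coindexation permitted.
*the twins₂* c-commands the pronoun but from outside its binding domain, and is not c-commanded by it → coindexation permitted.
*the witnesses₃* c-commands the pronoun within its binding domain → coindexation would violate Principle B.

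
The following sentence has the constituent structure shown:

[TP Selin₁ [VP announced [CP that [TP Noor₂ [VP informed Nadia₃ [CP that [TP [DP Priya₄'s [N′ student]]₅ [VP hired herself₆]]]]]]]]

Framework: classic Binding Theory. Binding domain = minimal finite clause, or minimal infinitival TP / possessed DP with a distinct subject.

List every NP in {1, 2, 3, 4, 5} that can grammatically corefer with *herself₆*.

{5}

*herself* is an anaphor, so Principle A applies: it must be bound in its binding domain.
Binding domain of *herself₆*: the embedded TP, whose subject is [Priya₄'s student]₅.
*Selin₁* c-commands the anaphor but is outside its binding domain → cannot satisfy Principle A.
*Noor₂* c-commands the anaphor but is outside its binding domain → cannot satisfy Principle A.
*Nadia₃* c-commands the anaphor but is outside its binding domain → cannot satisfy Principle A.
*Priya₄* does not c-command the anaphor → cannot bind it.
*[Priya₄'s student]₅* c-commands the anaphor within its binding domain → licit binder.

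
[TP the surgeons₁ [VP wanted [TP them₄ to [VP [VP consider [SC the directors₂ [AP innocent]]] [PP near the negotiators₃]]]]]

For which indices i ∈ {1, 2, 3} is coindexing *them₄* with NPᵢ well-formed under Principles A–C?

none

*them* is a pronoun, so Principle B applies: it must be free in its binding domain.
Binding domain of *them₄*: the matrix TP, whose subject is the surgeons₁.
*the surgeons₁* c-commands the pronoun within its binding domain → coindexation would violate Principle B.
*the directors₂*: the pronoun c-commands this R-expression → coindexation would violate Principle C on *the directors₂*.
*the negotiators₃*: the pronoun c-commands this R-expression → coindexation would violate Principle C on *the negotiators₃*.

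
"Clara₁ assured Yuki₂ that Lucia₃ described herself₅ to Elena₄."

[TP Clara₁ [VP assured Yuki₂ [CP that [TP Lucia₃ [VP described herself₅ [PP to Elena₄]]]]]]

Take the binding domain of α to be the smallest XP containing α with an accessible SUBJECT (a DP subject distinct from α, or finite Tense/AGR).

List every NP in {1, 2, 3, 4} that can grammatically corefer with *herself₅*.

{3}

*herself* is an anaphor, so Principle A applies: it must be bound in its binding domain.
Binding domain of *herself₅*: the embedded TP, whose subject is Lucia₃.
*Clara₁* c-commands the anaphor but is outside its binding domain → cannot satisfy Principle A.
*Yuki₂* c-commands the anaphor but is outside its binding domain → cannot satisfy Principle A.
*Lucia₃* c-commands the anaphor within its binding domain → licit binder.
*Elena₄* does not c-command the anaphor → cannot bind it.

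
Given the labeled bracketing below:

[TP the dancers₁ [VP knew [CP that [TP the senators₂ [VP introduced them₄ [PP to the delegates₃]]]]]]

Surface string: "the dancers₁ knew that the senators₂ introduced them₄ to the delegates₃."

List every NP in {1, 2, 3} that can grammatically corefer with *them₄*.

*them* is a pronoun, so Principle B applies: it must be free in its binding domain.
Binding domain of *them₄*: the embedded TP, whose subject is the senators₂.
*the dancers₁* c-commands the pronoun but from outside its binding domain, and is not c-commanded by it → coindexation permitted.
*the senators₂* c-commands the pronoun within its binding domain → coindexation would violate Principle B.
*the delegates₃*: the pronoun c-commands this R-expression → coindexation would violate Principle C on *the delegates₃*.

{1}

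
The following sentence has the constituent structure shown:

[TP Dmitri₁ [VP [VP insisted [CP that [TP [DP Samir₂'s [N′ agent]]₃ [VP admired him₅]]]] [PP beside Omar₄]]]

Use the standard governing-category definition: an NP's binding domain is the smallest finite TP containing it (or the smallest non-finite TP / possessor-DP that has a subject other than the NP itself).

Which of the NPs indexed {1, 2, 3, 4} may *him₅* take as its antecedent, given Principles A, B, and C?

*him* is a pronoun, so Principle B applies: it must be free in its binding domain.
Binding domain of *him₅*: the embedded TP, whose subject is [Samir₂'s agent]₃.
*Dmitri₁* c-commands the pronoun but from outside its binding domain, and is not c-commanded by it → coindexation permitted.
*Samir₂* and the pronoun do not c-command one another → neither Principle B nor Principle C is at stake; coindexation permitted.
*[Samir₂'s agent]₃* c-commands the pronoun within its binding domain → coindexation would violate Principle B.
*Omar₄* and the pronoun do not c-command one another → neither Principle B nor Principle C is at stake; coindexation permitted.

{1, 2, 4}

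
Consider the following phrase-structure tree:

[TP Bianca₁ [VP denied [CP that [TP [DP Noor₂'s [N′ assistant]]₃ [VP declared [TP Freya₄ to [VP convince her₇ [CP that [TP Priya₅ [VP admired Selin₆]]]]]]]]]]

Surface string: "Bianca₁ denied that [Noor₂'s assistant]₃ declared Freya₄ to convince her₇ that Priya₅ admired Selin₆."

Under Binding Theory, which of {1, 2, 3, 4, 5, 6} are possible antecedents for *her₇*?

*her* is a pronoun, so Principle B applies: it must be free in its binding domain.
Binding domain of *her₇*: the embedded TP, whose subject is Freya₄.
*Bianca₁* c-commands the pronoun but from outside its binding domain, and is not c-commanded by it → coindexation permitted.
*Noor₂* and the pronoun do not c-command one another → neither Principle B nor Principle C is at stake; coindexation permitted.
*[Noor₂'s assistant]₃* c-commands the pronoun but from outside its binding domain, and is not c-commanded by it → coindexation permitted.
*Freya₄* c-commands the pronoun within its binding domain → coindexation would violate Principle B.
*Priya₅*: the pronoun c-commands this R-expression → coindexation would violate Principle C on *Priya₅*.
*Selin₆*: the pronoun c-commands this R-expression → coindexation would violate Principle C on *Selin₆*.

{1, 2, 3}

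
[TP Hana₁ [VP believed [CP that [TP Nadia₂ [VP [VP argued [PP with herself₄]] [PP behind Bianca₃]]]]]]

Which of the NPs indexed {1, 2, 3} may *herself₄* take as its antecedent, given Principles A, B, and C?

*herself* is an anaphor, so Principle A applies: it must be bound in its binding domain.
Binding domain of *herself₄*: the embedded TP, whose subject is Nadia₂.
*Hana₁* c-commands the anaphor but is outside its binding domain → cannot satisfy Principle A.
*Nadia₂* c-commands the anaphor within its binding domain → licit binder.
*Bianca₃* does not c-command the anaphor → cannot bind it.

{2}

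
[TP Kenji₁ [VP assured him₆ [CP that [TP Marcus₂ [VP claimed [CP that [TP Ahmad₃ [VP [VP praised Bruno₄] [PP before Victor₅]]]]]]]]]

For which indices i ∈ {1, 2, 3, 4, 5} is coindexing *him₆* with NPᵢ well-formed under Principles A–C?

none

*him* is a pronoun, so Principle B applies: it must be free in its binding domain.
Binding domain of *him₆*: the matrix TP, whose subject is Kenji₁.
*Kenji₁* c-commands the pronoun within its binding domain → coindexation would violate Principle B.
*Marcus₂*: the pronoun c-commands this R-expression → coindexation would violate Principle C on *Marcus₂*.
*Ahmad₃*: the pronoun c-commands this R-expression → coindexation would violate Principle C on *Ahmad₃*.
*Bruno₄*: the pronoun c-commands this R-expression → coindexation would violate Principle C on *Bruno₄*.
*Victor₅*: the pronoun c-commands this R-expression → coindexation would violate Principle C on *Victor₅*.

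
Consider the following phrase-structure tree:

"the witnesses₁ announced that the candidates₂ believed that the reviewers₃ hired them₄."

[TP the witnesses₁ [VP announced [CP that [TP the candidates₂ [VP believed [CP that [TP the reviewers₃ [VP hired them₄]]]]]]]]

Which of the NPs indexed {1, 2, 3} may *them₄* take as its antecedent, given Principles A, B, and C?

{1, 2}

*them* is a pronoun, so Principle B applies: it must be free in its binding domain.
Binding domain of *them₄*: the embedded TP, whose subject is the reviewers₃.
*the witnesses₁* c-commands the pronoun but from outside its binding domain, and is not c-commanded by it → coindexation permitted.
*the candidates₂* c-commands the pronoun but from outside its binding domain, and is not c-commanded by it → coindexation permitted.
*the reviewers₃* c-commands the pronoun within its binding domain → coindexation would violate Principle B.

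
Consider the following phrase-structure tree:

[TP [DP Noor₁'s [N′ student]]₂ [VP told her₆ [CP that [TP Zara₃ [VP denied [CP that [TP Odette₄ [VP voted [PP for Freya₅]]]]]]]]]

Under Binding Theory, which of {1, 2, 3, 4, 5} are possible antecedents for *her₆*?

*her* is a pronoun, so Principle B applies: it must be free in its binding domain.
Binding domain of *her₆*: the matrix TP, whose subject is [Noor₁'s student]₂.
*Noor₁* and the pronoun do not c-command one another → neither Principle B nor Principle C is at stake; coindexation permitted.
*[Noor₁'s student]₂* c-commands the pronoun within its binding domain → coindexation would violate Principle B.
*Zara₃*: the pronoun c-commands this R-expression → coindexation would violate Principle C on *Zara₃*.
*Odette₄*: the pronoun c-commands this R-expression → coindexation would violate Principle C on *Odette₄*.
*Freya₅*: the pronoun c-commands this R-expression → coindexation would violate Principle C on *Freya₅*.

{1}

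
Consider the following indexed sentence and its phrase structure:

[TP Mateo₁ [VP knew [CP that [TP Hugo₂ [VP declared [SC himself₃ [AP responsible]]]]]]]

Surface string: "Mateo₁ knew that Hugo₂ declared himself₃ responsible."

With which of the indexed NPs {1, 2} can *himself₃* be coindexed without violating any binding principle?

{2}

*himself* is an anaphor, so Principle A applies: it must be bound in its binding domain.
Binding domain of *himself₃*: the embedded TP, whose subject is Hugo₂.
*Mateo₁* c-commands the anaphor but is outside its binding domain → cannot satisfy Principle A.
*Hugo₂* c-commands the anaphor within its binding domain → licit binder.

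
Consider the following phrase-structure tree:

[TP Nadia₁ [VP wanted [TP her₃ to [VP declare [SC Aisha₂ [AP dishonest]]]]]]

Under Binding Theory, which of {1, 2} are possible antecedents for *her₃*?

*her* is a pronoun, so Principle B applies: it must be free in its binding domain.
Binding domain of *her₃*: the matrix TP, whose subject is Nadia₁.
*Nadia₁* c-commands the pronoun within its binding domain → coindexation would violate Principle B.
*Aisha₂*: the pronoun c-commands this R-expression → coindexation would violate Principle C on *Aisha₂*.

none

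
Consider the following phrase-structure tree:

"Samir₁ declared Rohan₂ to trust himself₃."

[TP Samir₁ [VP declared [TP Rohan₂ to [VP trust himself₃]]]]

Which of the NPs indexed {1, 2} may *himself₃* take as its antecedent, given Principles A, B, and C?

*himself* is an anaphor, so Principle A applies: it must be bound in its binding domain.
Binding domain of *himself₃*: the embedded TP, whose subject is Rohan₂.
*Samir₁* c-commands the anaphor but is outside its binding domain → cannot satisfy Principle A.
*Rohan₂* c-commands the anaphor within its binding domain → licit binder.

{2}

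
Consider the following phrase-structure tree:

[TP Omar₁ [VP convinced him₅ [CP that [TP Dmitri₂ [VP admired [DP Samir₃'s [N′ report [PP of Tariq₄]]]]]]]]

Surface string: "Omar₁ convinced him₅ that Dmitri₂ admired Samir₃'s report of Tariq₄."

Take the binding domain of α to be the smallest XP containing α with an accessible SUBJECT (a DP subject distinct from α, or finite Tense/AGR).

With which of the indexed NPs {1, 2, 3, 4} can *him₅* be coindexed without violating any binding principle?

*him* is a pronoun, so Principle B applies: it must be free in its binding domain.
Binding domain of *him₅*: the matrix TP, whose subject is Omar₁.
*Omar₁* c-commands the pronoun within its binding domain → coindexation would violate Principle B.
*Dmitri₂*: the pronoun c-commands this R-expression → coindexation would violate Principle C on *Dmitri₂*.
*Samir₃*: the pronoun c-commands this R-expression → coindexation would violate Principle C on *Samir₃*.
*Tariq₄*: the pronoun c-commands this R-expression → coindexation would violate Principle C on *Tariq₄*.

none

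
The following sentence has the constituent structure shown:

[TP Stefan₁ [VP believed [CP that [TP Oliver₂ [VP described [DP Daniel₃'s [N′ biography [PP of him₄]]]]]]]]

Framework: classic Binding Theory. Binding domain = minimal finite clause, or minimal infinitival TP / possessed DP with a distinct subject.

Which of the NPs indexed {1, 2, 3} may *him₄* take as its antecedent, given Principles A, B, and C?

*him* is a pronoun, so Principle B applies: it must be free in its binding domain.
Binding domain of *him₄*: the possessed DP, whose subject is Daniel₃.
*Stefan₁* c-commands the pronoun but from outside its binding domain, and is not c-commanded by it → coindexation permitted.
*Oliver₂* c-commands the pronoun but from outside its binding domain, and is not c-commanded by it → coindexation permitted.
*Daniel₃* c-commands the pronoun within its binding domain → coindexation would violate Principle B.

{1, 2}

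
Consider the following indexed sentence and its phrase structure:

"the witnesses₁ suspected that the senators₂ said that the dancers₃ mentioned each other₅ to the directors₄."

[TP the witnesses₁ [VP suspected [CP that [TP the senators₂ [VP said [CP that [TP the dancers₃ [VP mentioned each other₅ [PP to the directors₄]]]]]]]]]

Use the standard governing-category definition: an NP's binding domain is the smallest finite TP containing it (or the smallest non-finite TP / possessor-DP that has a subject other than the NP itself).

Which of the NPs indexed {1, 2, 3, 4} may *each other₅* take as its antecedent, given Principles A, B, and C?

*each other* is an anaphor, so Principle A applies: it must be bound in its binding domain.
Binding domain of *each other₅*: the embedded TP, whose subject is the dancers₃.
*the witnesses₁* c-commands the anaphor but is outside its binding domain → cannot satisfy Principle A.
*the senators₂* c-commands the anaphor but is outside its binding domain → cannot satisfy Principle A.
*the dancers₃* c-commands the anaphor within its binding domain → licit binder.
*the directors₄* does not c-command the anaphor → cannot bind it.

{3}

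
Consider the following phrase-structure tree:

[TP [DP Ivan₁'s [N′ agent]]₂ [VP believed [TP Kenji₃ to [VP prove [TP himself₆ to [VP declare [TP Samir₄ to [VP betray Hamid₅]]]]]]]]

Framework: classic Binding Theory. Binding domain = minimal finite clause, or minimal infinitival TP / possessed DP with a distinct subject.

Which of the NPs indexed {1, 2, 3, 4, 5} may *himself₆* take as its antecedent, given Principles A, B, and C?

*himself* is an anaphor, so Principle A applies: it must be bound in its binding domain.
Binding domain of *himself₆*: the embedded TP, whose subject is Kenji₃.
*Ivan₁* does not c-command the anaphor → cannot bind it.
*[Ivan₁'s agent]₂* c-commands the anaphor but is outside its binding domain → cannot satisfy Principle A.
*Kenji₃* c-commands the anaphor within its binding domain → licit binder.
*Samir₄* does not c-command the anaphor → cannot bind it.
*Hamid₅* does not c-command the anaphor → cannot bind it.

{3}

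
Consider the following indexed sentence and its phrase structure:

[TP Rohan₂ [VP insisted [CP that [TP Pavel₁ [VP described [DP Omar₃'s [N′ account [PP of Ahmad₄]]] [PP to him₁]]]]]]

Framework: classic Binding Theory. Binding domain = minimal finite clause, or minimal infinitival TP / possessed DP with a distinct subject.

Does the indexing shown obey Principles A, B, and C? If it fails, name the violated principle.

Principle B

The two coindexed NPs are *Pavel₁* and *him₁*.
*him₁* is a pronoun. Its binding domain is the embedded TP, whose subject is Pavel₁.
*Pavel₁* c-commands it within that domain and carries the same index.
The pronoun is locally bound → Principle B violation.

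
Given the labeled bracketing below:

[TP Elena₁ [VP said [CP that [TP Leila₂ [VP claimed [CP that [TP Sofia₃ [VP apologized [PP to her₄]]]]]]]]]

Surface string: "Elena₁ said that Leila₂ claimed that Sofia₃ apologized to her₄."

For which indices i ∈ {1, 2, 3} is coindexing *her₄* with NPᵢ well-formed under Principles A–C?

*her* is a pronoun, so Principle B applies: it must be free in its binding domain.
Binding domain of *her₄*: the embedded TP, whose subject is Sofia₃.
*Elena₁* c-commands the pronoun but from outside its binding domain, and is not c-commanded by it → coindexation permitted.
*Leila₂* c-commands the pronoun but from outside its binding domain, and is not c-commanded by it → coindexation permitted.
*Sofia₃* c-commands the pronoun within its binding domain → coindexation would violate Principle B.

{1, 2}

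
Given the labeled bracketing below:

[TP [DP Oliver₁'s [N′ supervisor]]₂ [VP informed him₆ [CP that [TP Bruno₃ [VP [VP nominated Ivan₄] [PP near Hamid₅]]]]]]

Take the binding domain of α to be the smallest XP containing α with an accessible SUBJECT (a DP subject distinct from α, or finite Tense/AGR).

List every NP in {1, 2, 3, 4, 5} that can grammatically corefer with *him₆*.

*him* is a pronoun, so Principle B applies: it must be free in its binding domain.
Binding domain of *him₆*: the matrix TP, whose subject is [Oliver₁'s supervisor]₂.
*Oliver₁* and the pronoun do not c-command one another → neither Principle B nor Principle C is at stake; coindexation permitted.
*[Oliver₁'s supervisor]₂* c-commands the pronoun within its binding domain → coindexation would violate Principle B.
*Bruno₃*: the pronoun c-commands this R-expression → coindexation would violate Principle C on *Bruno₃*.
*Ivan₄*: the pronoun c-commands this R-expression → coindexation would violate Principle C on *Ivan₄*.
*Hamid₅*: the pronoun c-commands this R-expression → coindexation would violate Principle C on *Hamid₅*.

{1}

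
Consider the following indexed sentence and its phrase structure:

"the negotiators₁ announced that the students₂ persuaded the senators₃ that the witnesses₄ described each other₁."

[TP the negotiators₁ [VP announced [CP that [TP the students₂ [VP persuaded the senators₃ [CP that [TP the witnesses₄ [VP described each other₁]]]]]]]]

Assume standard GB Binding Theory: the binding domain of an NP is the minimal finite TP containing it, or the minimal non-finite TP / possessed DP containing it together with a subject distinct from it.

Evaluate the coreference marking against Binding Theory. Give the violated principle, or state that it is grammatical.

The two coindexed NPs are *the negotiators₁* and *each other₁*.
*each other₁* is an anaphor. Principle A requires it to be bound within its binding domain — the embedded TP, whose subject is the witnesses₄.
Within that domain it is c-commanded by *the witnesses₄*, which does not share its index.
*the negotiators₁* does c-command the anaphor, but from outside its binding domain.
The anaphor is unbound in its domain → Principle A violation.

Principle A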